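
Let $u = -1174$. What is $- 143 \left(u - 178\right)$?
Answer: $193336$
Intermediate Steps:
$- 143 \left(u - 178\right) = - 143 \left(-1174 - 178\right) = - 143 \left(-1352\right) = \left(-1\right) \left(-193336\right) = 193336$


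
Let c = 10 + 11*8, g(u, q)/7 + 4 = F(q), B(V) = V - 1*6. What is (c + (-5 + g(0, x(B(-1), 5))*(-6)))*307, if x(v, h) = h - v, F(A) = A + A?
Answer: -229329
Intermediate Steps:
F(A) = 2*A
B(V) = -6 + V (B(V) = V - 6 = -6 + V)
g(u, q) = -28 + 14*q (g(u, q) = -28 + 7*(2*q) = -28 + 14*q)
c = 98 (c = 10 + 88 = 98)
(c + (-5 + g(0, x(B(-1), 5))*(-6)))*307 = (98 + (-5 + (-28 + 14*(5 - (-6 - 1)))*(-6)))*307 = (98 + (-5 + (-28 + 14*(5 - 1*(-7)))*(-6)))*307 = (98 + (-5 + (-28 + 14*(5 + 7))*(-6)))*307 = (98 + (-5 + (-28 + 14*12)*(-6)))*307 = (98 + (-5 + (-28 + 168)*(-6)))*307 = (98 + (-5 + 140*(-6)))*307 = (98 + (-5 - 840))*307 = (98 - 845)*307 = -747*307 = -229329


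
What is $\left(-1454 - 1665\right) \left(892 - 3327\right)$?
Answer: $7594765$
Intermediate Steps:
$\left(-1454 - 1665\right) \left(892 - 3327\right) = \left(-3119\right) \left(-2435\right) = 7594765$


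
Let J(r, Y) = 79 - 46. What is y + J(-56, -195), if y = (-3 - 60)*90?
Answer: -5637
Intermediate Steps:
J(r, Y) = 33
y = -5670 (y = -63*90 = -5670)
y + J(-56, -195) = -5670 + 33 = -5637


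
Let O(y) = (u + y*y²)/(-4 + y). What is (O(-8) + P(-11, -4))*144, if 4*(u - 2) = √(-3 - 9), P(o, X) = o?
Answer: 4536 - 6*I*√3 ≈ 4536.0 - 10.392*I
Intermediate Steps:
u = 2 + I*√3/2 (u = 2 + √(-3 - 9)/4 = 2 + √(-12)/4 = 2 + (2*I*√3)/4 = 2 + I*√3/2 ≈ 2.0 + 0.86602*I)
O(y) = (2 + y³ + I*√3/2)/(-4 + y) (O(y) = ((2 + I*√3/2) + y*y²)/(-4 + y) = ((2 + I*√3/2) + y³)/(-4 + y) = (2 + y³ + I*√3/2)/(-4 + y))
(O(-8) + P(-11, -4))*144 = ((2 + (-8)³ + I*√3/2)/(-4 - 8) - 11)*144 = ((2 - 512 + I*√3/2)/(-12) - 11)*144 = (-(-510 + I*√3/2)/12 - 11)*144 = ((85/2 - I*√3/24) - 11)*144 = (63/2 - I*√3/24)*144 = 4536 - 6*I*√3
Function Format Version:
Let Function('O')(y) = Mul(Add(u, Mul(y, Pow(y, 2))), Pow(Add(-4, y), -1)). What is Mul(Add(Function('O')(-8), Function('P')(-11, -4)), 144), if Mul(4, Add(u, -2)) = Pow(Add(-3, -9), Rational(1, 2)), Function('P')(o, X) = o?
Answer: Add(4536, Mul(-6, I, Pow(3, Rational(1, 2)))) ≈ Add(4536.0, Mul(-10.392, I))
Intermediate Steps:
u = Add(2, Mul(Rational(1, 2), I, Pow(3, Rational(1, 2)))) (u = Add(2, Mul(Rational(1, 4), Pow(Add(-3, -9), Rational(1, 2)))) = Add(2, Mul(Rational(1, 4), Pow(-12, Rational(1, 2)))) = Add(2, Mul(Rational(1, 4), Mul(2, I, Pow(3, Rational(1, 2))))) = Add(2, Mul(Rational(1, 2), I, Pow(3, Rational(1, 2)))) ≈ Add(2.0000, Mul(0.86602, I)))
Function('O')(y) = Mul(Pow(Add(-4, y), -1), Add(2, Pow(y, 3), Mul(Rational(1, 2), I, Pow(3, Rational(1, 2))))) (Function('O')(y) = Mul(Add(Add(2, Mul(Rational(1, 2), I, Pow(3, Rational(1, 2)))), Mul(y, Pow(y, 2))), Pow(Add(-4, y), -1)) = Mul(Add(Add(2, Mul(Rational(1, 2), I, Pow(3, Rational(1, 2)))), Pow(y, 3)), Pow(Add(-4, y), -1)) = Mul(Add(2, Pow(y, 3), Mul(Rational(1, 2), I, Pow(3, Rational(1, 2)))), Pow(Add(-4, y), -1)) = Mul(Pow(Add(-4, y), -1), Add(2, Pow(y, 3), Mul(Rational(1, 2), I, Pow(3, Rational(1, 2))))))
Mul(Add(Function('O')(-8), Function('P')(-11, -4)), 144) = Mul(Add(Mul(Pow(Add(-4, -8), -1), Add(2, Pow(-8, 3), Mul(Rational(1, 2), I, Pow(3, Rational(1, 2))))), -11), 144) = Mul(Add(Mul(Pow(-12, -1), Add(2, -512, Mul(Rational(1, 2), I, Pow(3, Rational(1, 2))))), -11), 144) = Mul(Add(Mul(Rational(-1, 12), Add(-510, Mul(Rational(1, 2), I, Pow(3, Rational(1, 2))))), -11), 144) = Mul(Add(Add(Rational(85, 2), Mul(Rational(-1, 24), I, Pow(3, Rational(1, 2)))), -11), 144) = Mul(Add(Rational(63, 2), Mul(Rational(-1, 24), I, Pow(3, Rational(1, 2)))), 144) = Add(4536, Mul(-6, I, Pow(3, Rational(1, 2))))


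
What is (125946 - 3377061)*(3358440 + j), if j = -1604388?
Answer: -5702624767980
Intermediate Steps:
(125946 - 3377061)*(3358440 + j) = (125946 - 3377061)*(3358440 - 1604388) = -3251115*1754052 = -5702624767980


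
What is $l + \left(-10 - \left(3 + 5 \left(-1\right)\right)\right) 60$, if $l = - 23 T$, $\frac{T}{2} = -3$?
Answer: $-342$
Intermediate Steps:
$T = -6$ ($T = 2 \left(-3\right) = -6$)
$l = 138$ ($l = \left(-23\right) \left(-6\right) = 138$)
$l + \left(-10 - \left(3 + 5 \left(-1\right)\right)\right) 60 = 138 + \left(-10 - \left(3 + 5 \left(-1\right)\right)\right) 60 = 138 + \left(-10 - \left(3 - 5\right)\right) 60 = 138 + \left(-10 - -2\right) 60 = 138 + \left(-10 + 2\right) 60 = 138 - 480 = -342$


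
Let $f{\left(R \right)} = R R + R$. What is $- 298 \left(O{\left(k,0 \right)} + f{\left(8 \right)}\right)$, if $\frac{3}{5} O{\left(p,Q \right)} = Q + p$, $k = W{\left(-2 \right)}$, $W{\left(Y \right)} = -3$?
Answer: $-19966$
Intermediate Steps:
$k = -3$
$O{\left(p,Q \right)} = \frac{5 Q}{3} + \frac{5 p}{3}$ ($O{\left(p,Q \right)} = \frac{5 \left(Q + p\right)}{3} = \frac{5 Q}{3} + \frac{5 p}{3}$)
$f{\left(R \right)} = R + R^{2}$ ($f{\left(R \right)} = R^{2} + R = R + R^{2}$)
$- 298 \left(O{\left(k,0 \right)} + f{\left(8 \right)}\right) = - 298 \left(\left(\frac{5}{3} \cdot 0 + \frac{5}{3} \left(-3\right)\right) + 8 \left(1 + 8\right)\right) = - 298 \left(\left(0 - 5\right) + 8 \cdot 9\right) = - 298 \left(-5 + 72\right) = \left(-298\right) 67 = -19966$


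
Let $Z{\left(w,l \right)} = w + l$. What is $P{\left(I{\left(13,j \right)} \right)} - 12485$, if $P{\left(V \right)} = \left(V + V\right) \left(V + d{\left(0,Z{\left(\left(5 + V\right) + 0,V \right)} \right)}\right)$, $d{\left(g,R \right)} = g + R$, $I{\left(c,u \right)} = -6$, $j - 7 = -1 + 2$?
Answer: $-12329$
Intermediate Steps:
$j = 8$ ($j = 7 + \left(-1 + 2\right) = 7 + 1 = 8$)
$Z{\left(w,l \right)} = l + w$
$d{\left(g,R \right)} = R + g$
$P{\left(V \right)} = 2 V \left(5 + 3 V\right)$ ($P{\left(V \right)} = \left(V + V\right) \left(V + \left(\left(V + \left(\left(5 + V\right) + 0\right)\right) + 0\right)\right) = 2 V \left(V + \left(\left(V + \left(5 + V\right)\right) + 0\right)\right) = 2 V \left(V + \left(\left(5 + 2 V\right) + 0\right)\right) = 2 V \left(V + \left(5 + 2 V\right)\right) = 2 V \left(5 + 3 V\right)$)
$P{\left(I{\left(13,j \right)} \right)} - 12485 = 2 \left(-6\right) \left(5 + 3 \left(-6\right)\right) - 12485 = 2 \left(-6\right) \left(5 - 18\right) - 12485 = 2 \left(-6\right) \left(-13\right) - 12485 = 156 - 12485 = -12329$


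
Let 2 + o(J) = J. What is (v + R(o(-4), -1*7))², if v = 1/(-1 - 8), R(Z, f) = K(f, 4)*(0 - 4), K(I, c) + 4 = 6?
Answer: 5329/81 ≈ 65.790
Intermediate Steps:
o(J) = -2 + J
K(I, c) = 2 (K(I, c) = -4 + 6 = 2)
R(Z, f) = -8 (R(Z, f) = 2*(0 - 4) = 2*(-4) = -8)
v = -⅑ (v = 1/(-9) = -⅑ ≈ -0.11111)
(v + R(o(-4), -1*7))² = (-⅑ - 8)² = (-73/9)² = 5329/81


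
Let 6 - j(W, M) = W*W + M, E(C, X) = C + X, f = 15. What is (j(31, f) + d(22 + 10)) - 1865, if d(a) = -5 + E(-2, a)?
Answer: -2810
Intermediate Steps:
j(W, M) = 6 - M - W**2 (j(W, M) = 6 - (W*W + M) = 6 - (W**2 + M) = 6 - (M + W**2) = 6 + (-M - W**2) = 6 - M - W**2)
d(a) = -7 + a (d(a) = -5 + (-2 + a) = -7 + a)
(j(31, f) + d(22 + 10)) - 1865 = ((6 - 1*15 - 1*31**2) + (-7 + (22 + 10))) - 1865 = ((6 - 15 - 1*961) + (-7 + 32)) - 1865 = ((6 - 15 - 961) + 25) - 1865 = (-970 + 25) - 1865 = -945 - 1865 = -2810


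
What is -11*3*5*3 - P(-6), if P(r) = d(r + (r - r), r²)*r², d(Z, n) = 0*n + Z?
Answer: -279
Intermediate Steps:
d(Z, n) = Z (d(Z, n) = 0 + Z = Z)
P(r) = r³ (P(r) = (r + (r - r))*r² = (r + 0)*r² = r*r² = r³)
-11*3*5*3 - P(-6) = -11*3*5*3 - 1*(-6)³ = -165*3 - 1*(-216) = -11*45 + 216 = -495 + 216 = -279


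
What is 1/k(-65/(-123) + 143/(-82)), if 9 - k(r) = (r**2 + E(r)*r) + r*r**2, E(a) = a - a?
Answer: 14886936/138720677 ≈ 0.10732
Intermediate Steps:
E(a) = 0
k(r) = 9 - r**2 - r**3 (k(r) = 9 - ((r**2 + 0*r) + r*r**2) = 9 - ((r**2 + 0) + r**3) = 9 - (r**2 + r**3) = 9 + (-r**2 - r**3) = 9 - r**2 - r**3)
1/k(-65/(-123) + 143/(-82)) = 1/(9 - (-65/(-123) + 143/(-82))**2 - (-65/(-123) + 143/(-82))**3) = 1/(9 - (-65*(-1/123) + 143*(-1/82))**2 - (-65*(-1/123) + 143*(-1/82))**3) = 1/(9 - (65/123 - 143/82)**2 - (65/123 - 143/82)**3) = 1/(9 - (-299/246)**2 - (-299/246)**3) = 1/(9 - 1*89401/60516 - 1*(-26730899/14886936)) = 1/(9 - 89401/60516 + 26730899/14886936) = 1/(138720677/14886936) = 14886936/138720677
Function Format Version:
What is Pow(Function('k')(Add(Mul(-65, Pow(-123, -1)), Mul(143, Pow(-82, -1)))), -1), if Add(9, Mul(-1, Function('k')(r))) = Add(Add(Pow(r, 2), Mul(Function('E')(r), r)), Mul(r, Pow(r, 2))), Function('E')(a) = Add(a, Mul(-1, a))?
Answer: Rational(14886936, 138720677) ≈ 0.10732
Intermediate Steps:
Function('E')(a) = 0
Function('k')(r) = Add(9, Mul(-1, Pow(r, 2)), Mul(-1, Pow(r, 3))) (Function('k')(r) = Add(9, Mul(-1, Add(Add(Pow(r, 2), Mul(0, r)), Mul(r, Pow(r, 2))))) = Add(9, Mul(-1, Add(Add(Pow(r, 2), 0), Pow(r, 3)))) = Add(9, Mul(-1, Add(Pow(r, 2), Pow(r, 3)))) = Add(9, Add(Mul(-1, Pow(r, 2)), Mul(-1, Pow(r, 3)))) = Add(9, Mul(-1, Pow(r, 2)), Mul(-1, Pow(r, 3))))
Pow(Function('k')(Add(Mul(-65, Pow(-123, -1)), Mul(143, Pow(-82, -1)))), -1) = Pow(Add(9, Mul(-1, Pow(Add(Mul(-65, Pow(-123, -1)), Mul(143, Pow(-82, -1))), 2)), Mul(-1, Pow(Add(Mul(-65, Pow(-123, -1)), Mul(143, Pow(-82, -1))), 3))), -1) = Pow(Add(9, Mul(-1, Pow(Add(Mul(-65, Rational(-1, 123)), Mul(143, Rational(-1, 82))), 2)), Mul(-1, Pow(Add(Mul(-65, Rational(-1, 123)), Mul(143, Rational(-1, 82))), 3))), -1) = Pow(Add(9, Mul(-1, Pow(Add(Rational(65, 123), Rational(-143, 82)), 2)), Mul(-1, Pow(Add(Rational(65, 123), Rational(-143, 82)), 3))), -1) = Pow(Add(9, Mul(-1, Pow(Rational(-299, 246), 2)), Mul(-1, Pow(Rational(-299, 246), 3))), -1) = Pow(Add(9, Mul(-1, Rational(89401, 60516)), Mul(-1, Rational(-26730899, 14886936))), -1) = Pow(Add(9, Rational(-89401, 60516), Rational(26730899, 14886936)), -1) = Pow(Rational(138720677, 14886936), -1) = Rational(14886936, 138720677)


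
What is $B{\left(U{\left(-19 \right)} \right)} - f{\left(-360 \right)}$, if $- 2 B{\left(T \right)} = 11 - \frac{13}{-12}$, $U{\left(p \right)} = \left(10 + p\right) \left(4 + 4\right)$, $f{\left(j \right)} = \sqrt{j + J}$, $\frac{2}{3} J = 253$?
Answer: $- \frac{145}{24} - \frac{\sqrt{78}}{2} \approx -10.458$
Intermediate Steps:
$J = \frac{759}{2}$ ($J = \frac{3}{2} \cdot 253 = \frac{759}{2} \approx 379.5$)
$f{\left(j \right)} = \sqrt{\frac{759}{2} + j}$ ($f{\left(j \right)} = \sqrt{j + \frac{759}{2}} = \sqrt{\frac{759}{2} + j}$)
$U{\left(p \right)} = 80 + 8 p$ ($U{\left(p \right)} = \left(10 + p\right) 8 = 80 + 8 p$)
$B{\left(T \right)} = - \frac{145}{24}$ ($B{\left(T \right)} = - \frac{11 - \frac{13}{-12}}{2} = - \frac{11 - - \frac{13}{12}}{2} = - \frac{11 + \frac{13}{12}}{2} = \left(- \frac{1}{2}\right) \frac{145}{12} = - \frac{145}{24}$)
$B{\left(U{\left(-19 \right)} \right)} - f{\left(-360 \right)} = - \frac{145}{24} - \frac{\sqrt{1518 + 4 \left(-360\right)}}{2} = - \frac{145}{24} - \frac{\sqrt{1518 - 1440}}{2} = - \frac{145}{24} - \frac{\sqrt{78}}{2}$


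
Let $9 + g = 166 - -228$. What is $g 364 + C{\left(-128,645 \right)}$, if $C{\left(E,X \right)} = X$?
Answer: $140785$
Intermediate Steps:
$g = 385$ ($g = -9 + \left(166 - -228\right) = -9 + \left(166 + 228\right) = -9 + 394 = 385$)
$g 364 + C{\left(-128,645 \right)} = 385 \cdot 364 + 645 = 140140 + 645 = 140785$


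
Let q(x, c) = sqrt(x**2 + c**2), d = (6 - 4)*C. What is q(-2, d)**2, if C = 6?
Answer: 148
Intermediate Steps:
d = 12 (d = (6 - 4)*6 = 2*6 = 12)
q(x, c) = sqrt(c**2 + x**2)
q(-2, d)**2 = (sqrt(12**2 + (-2)**2))**2 = (sqrt(144 + 4))**2 = (sqrt(148))**2 = (2*sqrt(37))**2 = 148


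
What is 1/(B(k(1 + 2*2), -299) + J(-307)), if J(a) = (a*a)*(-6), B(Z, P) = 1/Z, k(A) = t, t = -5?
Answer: -5/2827471 ≈ -1.7684e-6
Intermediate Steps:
k(A) = -5
J(a) = -6*a² (J(a) = a²*(-6) = -6*a²)
1/(B(k(1 + 2*2), -299) + J(-307)) = 1/(1/(-5) - 6*(-307)²) = 1/(-⅕ - 6*94249) = 1/(-⅕ - 565494) = 1/(-2827471/5) = -5/2827471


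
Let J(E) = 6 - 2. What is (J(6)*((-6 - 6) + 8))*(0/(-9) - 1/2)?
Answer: 8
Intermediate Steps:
J(E) = 4
(J(6)*((-6 - 6) + 8))*(0/(-9) - 1/2) = (4*((-6 - 6) + 8))*(0/(-9) - 1/2) = (4*(-12 + 8))*(0*(-⅑) - 1*½) = (4*(-4))*(0 - ½) = -16*(-½) = 8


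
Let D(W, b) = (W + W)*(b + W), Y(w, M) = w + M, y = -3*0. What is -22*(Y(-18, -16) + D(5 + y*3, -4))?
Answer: 528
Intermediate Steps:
y = 0
Y(w, M) = M + w
D(W, b) = 2*W*(W + b) (D(W, b) = (2*W)*(W + b) = 2*W*(W + b))
-22*(Y(-18, -16) + D(5 + y*3, -4)) = -22*((-16 - 18) + 2*(5 + 0*3)*((5 + 0*3) - 4)) = -22*(-34 + 2*(5 + 0)*((5 + 0) - 4)) = -22*(-34 + 2*5*(5 - 4)) = -22*(-34 + 2*5*1) = -22*(-34 + 10) = -22*(-24) = 528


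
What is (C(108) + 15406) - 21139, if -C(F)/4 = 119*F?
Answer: -57141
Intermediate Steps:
C(F) = -476*F
(C(108) + 15406) - 21139 = (-476*108 + 15406) - 21139 = (-51408 + 15406) - 21139 = -36002 - 21139 = -57141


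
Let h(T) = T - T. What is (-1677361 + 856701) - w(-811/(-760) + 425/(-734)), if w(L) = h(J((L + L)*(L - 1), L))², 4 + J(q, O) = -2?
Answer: -820660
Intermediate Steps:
J(q, O) = -6 (J(q, O) = -4 - 2 = -6)
h(T) = 0
w(L) = 0 (w(L) = 0² = 0)
(-1677361 + 856701) - w(-811/(-760) + 425/(-734)) = (-1677361 + 856701) - 1*0 = -820660 + 0 = -820660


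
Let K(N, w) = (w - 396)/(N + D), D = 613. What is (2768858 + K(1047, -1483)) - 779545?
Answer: 3302257701/1660 ≈ 1.9893e+6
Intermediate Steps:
K(N, w) = (-396 + w)/(613 + N) (K(N, w) = (w - 396)/(N + 613) = (-396 + w)/(613 + N))
(2768858 + K(1047, -1483)) - 779545 = (2768858 + (-396 - 1483)/(613 + 1047)) - 779545 = (2768858 - 1879/1660) - 779545 = 4596302401/1660 - 779545 = 3302257701/1660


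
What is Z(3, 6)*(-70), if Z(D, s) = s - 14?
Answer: 560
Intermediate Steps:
Z(D, s) = -14 + s
Z(3, 6)*(-70) = (-14 + 6)*(-70) = -8*(-70) = 560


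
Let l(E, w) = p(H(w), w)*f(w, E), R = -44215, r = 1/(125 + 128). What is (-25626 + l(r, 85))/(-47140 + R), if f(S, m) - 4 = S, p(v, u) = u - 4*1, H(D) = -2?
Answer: 18417/91355 ≈ 0.20160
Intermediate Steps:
r = 1/253 ≈ 0.0039526
p(v, u) = -4 + u (p(v, u) = u - 4 = -4 + u)
f(S, m) = 4 + S
l(E, w) = (-4 + w)*(4 + w)
(-25626 + l(r, 85))/(-47140 + R) = (-25626 + (-16 + 85²))/(-47140 - 44215) = (-25626 + (-16 + 7225))/(-91355) = (-25626 + 7209)*(-1/91355) = -18417*(-1/91355) = 18417/91355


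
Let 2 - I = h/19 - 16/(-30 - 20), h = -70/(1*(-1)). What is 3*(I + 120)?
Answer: 168144/475 ≈ 353.99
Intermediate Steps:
h = 70 (h = -70/(-1) = -70*(-1) = 70)
I = -952/475 (I = 2 - (70/19 - 16/(-30 - 20)) = 2 - (70*(1/19) - 16/(-50)) = 2 - (70/19 - 16*(-1/50)) = 2 - (70/19 + 8/25) = 2 - 1*1902/475 = 2 - 1902/475 = -952/475 ≈ -2.0042)
3*(I + 120) = 3*(-952/475 + 120) = 3*(56048/475) = 168144/475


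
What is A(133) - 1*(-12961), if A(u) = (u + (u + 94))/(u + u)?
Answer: 1723993/133 ≈ 12962.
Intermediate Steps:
A(u) = (94 + 2*u)/(2*u) (A(u) = (u + (94 + u))/((2*u)) = (94 + 2*u)*(1/(2*u)) = (94 + 2*u)/(2*u))
A(133) - 1*(-12961) = (47 + 133)/133 - 1*(-12961) = (1/133)*180 + 12961 = 180/133 + 12961 = 1723993/133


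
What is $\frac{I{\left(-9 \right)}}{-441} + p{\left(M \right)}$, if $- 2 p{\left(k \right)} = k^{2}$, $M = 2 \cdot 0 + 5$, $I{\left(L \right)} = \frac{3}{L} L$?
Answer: $- \frac{3677}{294} \approx -12.507$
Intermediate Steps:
$I{\left(L \right)} = 3$
$M = 5$ ($M = 0 + 5 = 5$)
$p{\left(k \right)} = - \frac{k^{2}}{2}$
$\frac{I{\left(-9 \right)}}{-441} + p{\left(M \right)} = \frac{3}{-441} - \frac{5^{2}}{2} = 3 \left(- \frac{1}{441}\right) - \frac{25}{2} = - \frac{1}{147} - \frac{25}{2} = - \frac{3677}{294}$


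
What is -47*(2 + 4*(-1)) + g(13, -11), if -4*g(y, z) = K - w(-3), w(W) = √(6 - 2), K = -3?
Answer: 381/4 ≈ 95.250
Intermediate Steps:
w(W) = 2 (w(W) = √4 = 2)
g(y, z) = 5/4 (g(y, z) = -(-3 - 1*2)/4 = -(-3 - 2)/4 = -¼*(-5) = 5/4)
-47*(2 + 4*(-1)) + g(13, -11) = -47*(2 + 4*(-1)) + 5/4 = -47*(2 - 4) + 5/4 = -47*(-2) + 5/4 = 94 + 5/4 = 381/4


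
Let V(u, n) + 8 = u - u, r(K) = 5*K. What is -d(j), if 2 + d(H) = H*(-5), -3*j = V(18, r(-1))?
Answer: 46/3 ≈ 15.333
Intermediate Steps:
V(u, n) = -8 (V(u, n) = -8 + (u - u) = -8 + 0 = -8)
j = 8/3 (j = -⅓*(-8) = 8/3 ≈ 2.6667)
d(H) = -2 - 5*H (d(H) = -2 + H*(-5) = -2 - 5*H)
-d(j) = -(-2 - 5*8/3) = -(-2 - 40/3) = -1*(-46/3) = 46/3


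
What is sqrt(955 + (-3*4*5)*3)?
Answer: 5*sqrt(31) ≈ 27.839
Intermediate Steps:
sqrt(955 + (-3*4*5)*3) = sqrt(955 - 12*5*3) = sqrt(955 - 60*3) = sqrt(955 - 180) = sqrt(775) = 5*sqrt(31)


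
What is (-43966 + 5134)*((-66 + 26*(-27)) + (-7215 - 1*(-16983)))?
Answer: -349488000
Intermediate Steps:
(-43966 + 5134)*((-66 + 26*(-27)) + (-7215 - 1*(-16983))) = -38832*((-66 - 702) + (-7215 + 16983)) = -38832*(-768 + 9768) = -38832*9000 = -349488000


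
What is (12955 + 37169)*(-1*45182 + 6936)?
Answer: -1917042504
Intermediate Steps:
(12955 + 37169)*(-1*45182 + 6936) = 50124*(-45182 + 6936) = 50124*(-38246) = -1917042504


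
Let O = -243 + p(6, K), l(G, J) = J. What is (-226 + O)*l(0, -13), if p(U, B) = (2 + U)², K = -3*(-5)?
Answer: 5265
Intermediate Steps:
K = 15
O = -179 (O = -243 + (2 + 6)² = -243 + 8² = -243 + 64 = -179)
(-226 + O)*l(0, -13) = (-226 - 179)*(-13) = -405*(-13) = 5265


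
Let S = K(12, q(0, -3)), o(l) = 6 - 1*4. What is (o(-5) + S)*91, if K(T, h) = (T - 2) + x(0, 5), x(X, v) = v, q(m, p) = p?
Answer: 1547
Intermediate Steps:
K(T, h) = 3 + T (K(T, h) = (T - 2) + 5 = (-2 + T) + 5 = 3 + T)
o(l) = 2 (o(l) = 6 - 4 = 2)
S = 15 (S = 3 + 12 = 15)
(o(-5) + S)*91 = (2 + 15)*91 = 17*91 = 1547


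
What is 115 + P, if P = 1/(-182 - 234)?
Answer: 47839/416 ≈ 115.00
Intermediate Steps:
P = -1/416 (P = 1/(-416) = -1/416 ≈ -0.0024038)
115 + P = 115 - 1/416 = 47839/416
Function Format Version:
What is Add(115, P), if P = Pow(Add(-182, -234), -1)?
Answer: Rational(47839, 416) ≈ 115.00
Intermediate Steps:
P = Rational(-1, 416) (P = Pow(-416, -1) = Rational(-1, 416) ≈ -0.0024038)
Add(115, P) = Add(115, Rational(-1, 416)) = Rational(47839, 416)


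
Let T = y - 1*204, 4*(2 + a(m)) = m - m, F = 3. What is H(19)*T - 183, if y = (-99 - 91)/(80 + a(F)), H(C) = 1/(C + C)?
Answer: -279257/1482 ≈ -188.43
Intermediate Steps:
a(m) = -2 (a(m) = -2 + (m - m)/4 = -2 + (¼)*0 = -2 + 0 = -2)
H(C) = 1/(2*C)
y = -95/39 (y = (-99 - 91)/(80 - 2) = -190/78 = -190*1/78 = -95/39 ≈ -2.4359)
T = -8051/39 (T = -95/39 - 1*204 = -95/39 - 204 = -8051/39 ≈ -206.44)
H(19)*T - 183 = ((½)/19)*(-8051/39) - 183 = ((½)*(1/19))*(-8051/39) - 183 = (1/38)*(-8051/39) - 183 = -8051/1482 - 183 = -279257/1482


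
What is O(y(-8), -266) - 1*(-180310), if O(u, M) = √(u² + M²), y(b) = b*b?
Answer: 180310 + 2*√18713 ≈ 1.8058e+5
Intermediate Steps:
y(b) = b²
O(u, M) = √(M² + u²)
O(y(-8), -266) - 1*(-180310) = √((-266)² + ((-8)²)²) - 1*(-180310) = √(70756 + 64²) + 180310 = √(70756 + 4096) + 180310 = √74852 + 180310 = 2*√18713 + 180310 = 180310 + 2*√18713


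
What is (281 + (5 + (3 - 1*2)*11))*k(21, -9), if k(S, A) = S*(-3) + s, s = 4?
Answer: -17523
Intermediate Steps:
k(S, A) = 4 - 3*S (k(S, A) = S*(-3) + 4 = -3*S + 4 = 4 - 3*S)
(281 + (5 + (3 - 1*2)*11))*k(21, -9) = (281 + (5 + (3 - 1*2)*11))*(4 - 3*21) = (281 + (5 + (3 - 2)*11))*(4 - 63) = (281 + (5 + 1*11))*(-59) = (281 + (5 + 11))*(-59) = (281 + 16)*(-59) = 297*(-59) = -17523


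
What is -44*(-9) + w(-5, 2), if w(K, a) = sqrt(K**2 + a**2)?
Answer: 396 + sqrt(29) ≈ 401.39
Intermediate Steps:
-44*(-9) + w(-5, 2) = -44*(-9) + sqrt((-5)**2 + 2**2) = 396 + sqrt(25 + 4) = 396 + sqrt(29)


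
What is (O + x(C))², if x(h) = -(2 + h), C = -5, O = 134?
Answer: 18769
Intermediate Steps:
x(h) = -2 - h
(O + x(C))² = (134 + (-2 - 1*(-5)))² = (134 + (-2 + 5))² = (134 + 3)² = 137² = 18769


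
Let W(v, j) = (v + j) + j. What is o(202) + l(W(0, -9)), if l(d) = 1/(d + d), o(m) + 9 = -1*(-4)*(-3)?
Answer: -757/36 ≈ -21.028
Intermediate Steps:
o(m) = -21 (o(m) = -9 - 1*(-4)*(-3) = -9 + 4*(-3) = -9 - 12 = -21)
W(v, j) = v + 2*j (W(v, j) = (j + v) + j = v + 2*j)
l(d) = 1/(2*d)
o(202) + l(W(0, -9)) = -21 + 1/(2*(0 + 2*(-9))) = -21 + 1/(2*(0 - 18)) = -21 + (½)/(-18) = -21 + (½)*(-1/18) = -21 - 1/36 = -757/36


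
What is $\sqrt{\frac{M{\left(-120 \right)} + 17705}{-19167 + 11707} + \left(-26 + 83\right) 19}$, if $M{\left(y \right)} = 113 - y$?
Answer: $\frac{\sqrt{15034216330}}{3730} \approx 32.872$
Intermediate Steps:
$\sqrt{\frac{M{\left(-120 \right)} + 17705}{-19167 + 11707} + \left(-26 + 83\right) 19} = \sqrt{\frac{\left(113 - -120\right) + 17705}{-19167 + 11707} + \left(-26 + 83\right) 19} = \sqrt{\frac{\left(113 + 120\right) + 17705}{-7460} + 57 \cdot 19} = \sqrt{\left(233 + 17705\right) \left(- \frac{1}{7460}\right) + 1083} = \sqrt{17938 \left(- \frac{1}{7460}\right) + 1083} = \sqrt{- \frac{8969}{3730} + 1083} = \sqrt{\frac{4030621}{3730}} = \frac{\sqrt{15034216330}}{3730}$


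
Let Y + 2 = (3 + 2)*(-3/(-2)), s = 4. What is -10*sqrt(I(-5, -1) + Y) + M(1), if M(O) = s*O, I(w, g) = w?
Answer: 4 - 5*sqrt(2) ≈ -3.0711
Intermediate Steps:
M(O) = 4*O
Y = 11/2 (Y = -2 + (3 + 2)*(-3/(-2)) = -2 + 5*(-3*(-1/2)) = -2 + 5*(3/2) = -2 + 15/2 = 11/2 ≈ 5.5000)
-10*sqrt(I(-5, -1) + Y) + M(1) = -10*sqrt(-5 + 11/2) + 4*1 = -5*sqrt(2) + 4 = 4 - 5*sqrt(2)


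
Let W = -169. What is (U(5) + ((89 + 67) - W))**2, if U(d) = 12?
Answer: 113569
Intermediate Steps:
(U(5) + ((89 + 67) - W))**2 = (12 + ((89 + 67) - 1*(-169)))**2 = (12 + (156 + 169))**2 = (12 + 325)**2 = 337**2 = 113569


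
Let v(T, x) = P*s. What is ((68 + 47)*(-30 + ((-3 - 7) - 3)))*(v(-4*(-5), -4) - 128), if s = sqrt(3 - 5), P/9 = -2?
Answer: 632960 + 89010*I*sqrt(2) ≈ 6.3296e+5 + 1.2588e+5*I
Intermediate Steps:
P = -18 (P = 9*(-2) = -18)
s = I*sqrt(2) (s = sqrt(-2) = I*sqrt(2) ≈ 1.4142*I)
v(T, x) = -18*I*sqrt(2)
((68 + 47)*(-30 + ((-3 - 7) - 3)))*(v(-4*(-5), -4) - 128) = ((68 + 47)*(-30 + ((-3 - 7) - 3)))*(-18*I*sqrt(2) - 128) = (115*(-30 + (-10 - 3)))*(-128 - 18*I*sqrt(2)) = (115*(-30 - 13))*(-128 - 18*I*sqrt(2)) = (115*(-43))*(-128 - 18*I*sqrt(2)) = -4945*(-128 - 18*I*sqrt(2)) = 632960 + 89010*I*sqrt(2)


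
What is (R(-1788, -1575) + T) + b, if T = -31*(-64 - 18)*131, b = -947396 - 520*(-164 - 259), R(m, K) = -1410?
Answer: -395844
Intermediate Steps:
b = -727436 (b = -947396 - 520*(-423) = -947396 - 1*(-219960) = -947396 + 219960 = -727436)
T = 333002 (T = -31*(-82)*131 = 2542*131 = 333002)
(R(-1788, -1575) + T) + b = (-1410 + 333002) - 727436 = 331592 - 727436 = -395844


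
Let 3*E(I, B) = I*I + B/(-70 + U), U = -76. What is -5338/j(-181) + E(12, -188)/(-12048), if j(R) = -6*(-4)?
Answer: -293429825/1319256 ≈ -222.42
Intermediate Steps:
j(R) = 24
E(I, B) = -B/438 + I²/3 (E(I, B) = (I*I + B/(-70 - 76))/3 = (I² + B/(-146))/3 = (I² - B/146)/3 = -B/438 + I²/3)
-5338/j(-181) + E(12, -188)/(-12048) = -5338/24 + (-1/438*(-188) + (⅓)*12²)/(-12048) = -5338*1/24 + (94/219 + (⅓)*144)*(-1/12048) = -2669/12 + (94/219 + 48)*(-1/12048) = -2669/12 + (10606/219)*(-1/12048) = -2669/12 - 5303/1319256 = -293429825/1319256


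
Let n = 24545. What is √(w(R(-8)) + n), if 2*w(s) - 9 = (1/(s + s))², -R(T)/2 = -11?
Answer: √190111330/88 ≈ 156.68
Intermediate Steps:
R(T) = 22 (R(T) = -2*(-11) = 22)
w(s) = 9/2 + 1/(8*s²) (w(s) = 9/2 + (1/(s + s))²/2 = 9/2 + (1/(2*s))²/2 = 9/2 + (1/(4*s²))/2 = 9/2 + 1/(8*s²))
√(w(R(-8)) + n) = √((9/2 + (⅛)/22²) + 24545) = √((9/2 + (⅛)*(1/484)) + 24545) = √((9/2 + 1/3872) + 24545) = √(17425/3872 + 24545) = √(95055665/3872) = √190111330/88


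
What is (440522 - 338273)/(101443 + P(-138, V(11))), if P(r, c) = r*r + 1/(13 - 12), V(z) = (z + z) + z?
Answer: 102249/120488 ≈ 0.84862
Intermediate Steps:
V(z) = 3*z (V(z) = 2*z + z = 3*z)
P(r, c) = 1 + r² (P(r, c) = r² + 1/1 = r² + 1 = 1 + r²)
(440522 - 338273)/(101443 + P(-138, V(11))) = (440522 - 338273)/(101443 + (1 + (-138)²)) = 102249/(101443 + (1 + 19044)) = 102249/(101443 + 19045) = 102249/120488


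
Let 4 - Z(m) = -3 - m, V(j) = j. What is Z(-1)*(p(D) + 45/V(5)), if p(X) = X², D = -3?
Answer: 108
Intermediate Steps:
Z(m) = 7 + m (Z(m) = 4 - (-3 - m) = 4 + (3 + m) = 7 + m)
Z(-1)*(p(D) + 45/V(5)) = (7 - 1)*((-3)² + 45/5) = 6*(9 + 45*(⅕)) = 6*(9 + 9) = 6*18 = 108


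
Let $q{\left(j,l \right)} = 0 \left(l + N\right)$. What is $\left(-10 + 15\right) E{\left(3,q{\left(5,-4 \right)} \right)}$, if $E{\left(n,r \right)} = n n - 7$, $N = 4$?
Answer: $10$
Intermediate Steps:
$q{\left(j,l \right)} = 0$ ($q{\left(j,l \right)} = 0 \left(l + 4\right) = 0 \left(4 + l\right) = 0$)
$E{\left(n,r \right)} = -7 + n^{2}$ ($E{\left(n,r \right)} = n^{2} - 7 = -7 + n^{2}$)
$\left(-10 + 15\right) E{\left(3,q{\left(5,-4 \right)} \right)} = \left(-10 + 15\right) \left(-7 + 3^{2}\right) = 5 \left(-7 + 9\right) = 5 \cdot 2 = 10$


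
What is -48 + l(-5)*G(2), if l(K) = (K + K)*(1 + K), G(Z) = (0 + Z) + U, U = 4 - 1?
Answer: 152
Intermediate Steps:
U = 3
G(Z) = 3 + Z (G(Z) = (0 + Z) + 3 = Z + 3 = 3 + Z)
l(K) = 2*K*(1 + K) (l(K) = (2*K)*(1 + K) = 2*K*(1 + K))
-48 + l(-5)*G(2) = -48 + (2*(-5)*(1 - 5))*(3 + 2) = -48 + (2*(-5)*(-4))*5 = -48 + 40*5 = -48 + 200 = 152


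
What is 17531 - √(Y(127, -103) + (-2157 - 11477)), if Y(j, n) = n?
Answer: 17531 - I*√13737 ≈ 17531.0 - 117.2*I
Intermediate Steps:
17531 - √(Y(127, -103) + (-2157 - 11477)) = 17531 - √(-103 + (-2157 - 11477)) = 17531 - √(-103 - 13634) = 17531 - √(-13737) = 17531 - I*√13737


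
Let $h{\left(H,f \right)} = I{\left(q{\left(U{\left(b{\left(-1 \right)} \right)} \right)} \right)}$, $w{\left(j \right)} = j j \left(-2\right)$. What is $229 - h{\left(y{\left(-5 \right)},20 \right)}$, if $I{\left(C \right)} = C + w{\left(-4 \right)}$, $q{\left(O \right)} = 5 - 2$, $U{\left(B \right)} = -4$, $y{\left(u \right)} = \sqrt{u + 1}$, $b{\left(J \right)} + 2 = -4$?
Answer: $258$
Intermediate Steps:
$b{\left(J \right)} = -6$ ($b{\left(J \right)} = -2 - 4 = -6$)
$y{\left(u \right)} = \sqrt{1 + u}$
$w{\left(j \right)} = - 2 j^{2}$ ($w{\left(j \right)} = j^{2} \left(-2\right) = - 2 j^{2}$)
$q{\left(O \right)} = 3$
$I{\left(C \right)} = -32 + C$ ($I{\left(C \right)} = C - 2 \left(-4\right)^{2} = C - 32 = -32 + C$)
$h{\left(H,f \right)} = -29$ ($h{\left(H,f \right)} = -32 + 3 = -29$)
$229 - h{\left(y{\left(-5 \right)},20 \right)} = 229 - -29 = 229 + 29 = 258$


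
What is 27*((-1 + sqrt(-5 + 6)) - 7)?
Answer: -189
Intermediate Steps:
27*((-1 + sqrt(-5 + 6)) - 7) = 27*((-1 + sqrt(1)) - 7) = 27*((-1 + 1) - 7) = 27*(0 - 7) = 27*(-7) = -189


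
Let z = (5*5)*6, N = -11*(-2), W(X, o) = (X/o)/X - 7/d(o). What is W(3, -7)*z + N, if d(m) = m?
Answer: 1054/7 ≈ 150.57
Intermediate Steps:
W(X, o) = -6/o (W(X, o) = (X/o)/X - 7/o = 1/o - 7/o = -6/o)
N = 22
z = 150 (z = 25*6 = 150)
W(3, -7)*z + N = -6/(-7)*150 + 22 = -6*(-1/7)*150 + 22 = (6/7)*150 + 22 = 900/7 + 22 = 1054/7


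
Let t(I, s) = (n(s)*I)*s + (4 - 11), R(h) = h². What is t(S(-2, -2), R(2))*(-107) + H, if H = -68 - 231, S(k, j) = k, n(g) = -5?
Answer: -3830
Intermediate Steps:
t(I, s) = -7 - 5*I*s (t(I, s) = (-5*I)*s + (4 - 11) = -5*I*s - 7 = -7 - 5*I*s)
H = -299
t(S(-2, -2), R(2))*(-107) + H = (-7 - 5*(-2)*2²)*(-107) - 299 = (-7 - 5*(-2)*4)*(-107) - 299 = (-7 + 40)*(-107) - 299 = 33*(-107) - 299 = -3531 - 299 = -3830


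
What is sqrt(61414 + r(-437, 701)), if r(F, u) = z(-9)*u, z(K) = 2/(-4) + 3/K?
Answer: sqrt(2189874)/6 ≈ 246.64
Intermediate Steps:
z(K) = -1/2 + 3/K (z(K) = 2*(-1/4) + 3/K = -1/2 + 3/K)
r(F, u) = -5*u/6 (r(F, u) = ((1/2)*(6 - 1*(-9))/(-9))*u = ((1/2)*(-1/9)*(6 + 9))*u = ((1/2)*(-1/9)*15)*u = -5*u/6)
sqrt(61414 + r(-437, 701)) = sqrt(61414 - 5/6*701) = sqrt(61414 - 3505/6) = sqrt(364979/6) = sqrt(2189874)/6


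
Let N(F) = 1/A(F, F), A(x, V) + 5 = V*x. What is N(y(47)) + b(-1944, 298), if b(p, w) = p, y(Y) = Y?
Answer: -4284575/2204 ≈ -1944.0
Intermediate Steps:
A(x, V) = -5 + V*x
N(F) = 1/(-5 + F²) (N(F) = 1/(-5 + F*F) = 1/(-5 + F²))
N(y(47)) + b(-1944, 298) = 1/(-5 + 47²) - 1944 = 1/(-5 + 2209) - 1944 = 1/2204 - 1944 = -4284575/2204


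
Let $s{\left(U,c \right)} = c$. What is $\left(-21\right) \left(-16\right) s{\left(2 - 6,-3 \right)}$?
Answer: $-1008$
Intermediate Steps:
$\left(-21\right) \left(-16\right) s{\left(2 - 6,-3 \right)} = \left(-21\right) \left(-16\right) \left(-3\right) = 336 \left(-3\right) = -1008$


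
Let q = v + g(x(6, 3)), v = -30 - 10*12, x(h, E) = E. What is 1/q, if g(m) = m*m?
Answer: -1/141 ≈ -0.0070922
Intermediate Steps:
g(m) = m²
v = -150 (v = -30 - 120 = -150)
q = -141 (q = -150 + 3² = -150 + 9 = -141)
1/q = 1/(-141) = -1/141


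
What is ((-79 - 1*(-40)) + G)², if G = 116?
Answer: 5929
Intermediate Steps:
((-79 - 1*(-40)) + G)² = ((-79 - 1*(-40)) + 116)² = ((-79 + 40) + 116)² = (-39 + 116)² = 77² = 5929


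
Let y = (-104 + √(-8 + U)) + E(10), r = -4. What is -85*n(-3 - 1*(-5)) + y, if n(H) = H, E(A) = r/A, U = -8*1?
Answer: -1372/5 + 4*I ≈ -274.4 + 4.0*I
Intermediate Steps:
U = -8
E(A) = -4/A
y = -522/5 + 4*I (y = (-104 + √(-8 - 8)) - 4/10 = (-104 + √(-16)) - 4*⅒ = (-104 + 4*I) - ⅖ = -522/5 + 4*I ≈ -104.4 + 4.0*I)
-85*n(-3 - 1*(-5)) + y = -85*(-3 - 1*(-5)) + (-522/5 + 4*I) = -85*(-3 + 5) + (-522/5 + 4*I) = -85*2 + (-522/5 + 4*I) = -170 + (-522/5 + 4*I) = -1372/5 + 4*I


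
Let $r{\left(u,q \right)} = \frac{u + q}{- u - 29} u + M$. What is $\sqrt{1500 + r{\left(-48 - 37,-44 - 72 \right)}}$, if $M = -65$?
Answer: $\frac{\sqrt{1364230}}{28} \approx 41.714$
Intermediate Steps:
$r{\left(u,q \right)} = -65 + \frac{u \left(q + u\right)}{-29 - u}$ ($r{\left(u,q \right)} = \frac{u + q}{- u - 29} u - 65 = \frac{q + u}{-29 - u} u - 65 = \frac{u \left(q + u\right)}{-29 - u} - 65 = -65 + \frac{u \left(q + u\right)}{-29 - u}$)
$\sqrt{1500 + r{\left(-48 - 37,-44 - 72 \right)}} = \sqrt{1500 + \frac{-1885 - \left(-48 - 37\right)^{2} - 65 \left(-48 - 37\right) - \left(-44 - 72\right) \left(-48 - 37\right)}{29 - 85}} = \sqrt{1500 + \frac{-1885 - \left(-85\right)^{2} - -5525 - \left(-116\right) \left(-85\right)}{29 - 85}} = \sqrt{1500 + \frac{-1885 - 7225 + 5525 - 9860}{-56}} = \sqrt{1500 - \frac{-1885 - 7225 + 5525 - 9860}{56}} = \sqrt{1500 - - \frac{13445}{56}} = \sqrt{1500 + \frac{13445}{56}} = \sqrt{\frac{97445}{56}} = \frac{\sqrt{1364230}}{28}$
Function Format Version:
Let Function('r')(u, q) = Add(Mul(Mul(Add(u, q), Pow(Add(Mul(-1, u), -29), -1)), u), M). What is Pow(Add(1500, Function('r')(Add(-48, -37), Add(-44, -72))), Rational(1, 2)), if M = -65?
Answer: Mul(Rational(1, 28), Pow(1364230, Rational(1, 2))) ≈ 41.714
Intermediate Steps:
Function('r')(u, q) = Add(-65, Mul(u, Pow(Add(-29, Mul(-1, u)), -1), Add(q, u))) (Function('r')(u, q) = Add(Mul(Mul(Add(u, q), Pow(Add(Mul(-1, u), -29), -1)), u), -65) = Add(Mul(Mul(Add(q, u), Pow(Add(-29, Mul(-1, u)), -1)), u), -65) = Add(Mul(Mul(Pow(Add(-29, Mul(-1, u)), -1), Add(q, u)), u), -65) = Add(Mul(u, Pow(Add(-29, Mul(-1, u)), -1), Add(q, u)), -65) = Add(-65, Mul(u, Pow(Add(-29, Mul(-1, u)), -1), Add(q, u))))
Pow(Add(1500, Function('r')(Add(-48, -37), Add(-44, -72))), Rational(1, 2)) = Pow(Add(1500, Mul(Pow(Add(29, Add(-48, -37)), -1), Add(-1885, Mul(-1, Pow(Add(-48, -37), 2)), Mul(-65, Add(-48, -37)), Mul(-1, Add(-44, -72), Add(-48, -37))))), Rational(1, 2)) = Pow(Add(1500, Mul(Pow(Add(29, -85), -1), Add(-1885, Mul(-1, Pow(-85, 2)), Mul(-65, -85), Mul(-1, -116, -85)))), Rational(1, 2)) = Pow(Add(1500, Mul(Pow(-56, -1), Add(-1885, Mul(-1, 7225), 5525, -9860))), Rational(1, 2)) = Pow(Add(1500, Mul(Rational(-1, 56), Add(-1885, -7225, 5525, -9860))), Rational(1, 2)) = Pow(Add(1500, Mul(Rational(-1, 56), -13445)), Rational(1, 2)) = Pow(Add(1500, Rational(13445, 56)), Rational(1, 2)) = Pow(Rational(97445, 56), Rational(1, 2)) = Mul(Rational(1, 28), Pow(1364230, Rational(1, 2)))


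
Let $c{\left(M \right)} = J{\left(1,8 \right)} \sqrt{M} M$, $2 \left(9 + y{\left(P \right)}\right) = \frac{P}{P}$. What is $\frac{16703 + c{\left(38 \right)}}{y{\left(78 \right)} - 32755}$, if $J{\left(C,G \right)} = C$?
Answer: $- \frac{33406}{65527} - \frac{76 \sqrt{38}}{65527} \approx -0.51695$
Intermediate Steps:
$y{\left(P \right)} = - \frac{17}{2}$ ($y{\left(P \right)} = -9 + \frac{P \frac{1}{P}}{2} = -9 + \frac{1}{2} \cdot 1 = -9 + \frac{1}{2} = - \frac{17}{2}$)
$c{\left(M \right)} = M^{\frac{3}{2}}$ ($c{\left(M \right)} = 1 \sqrt{M} M = \sqrt{M} M = M^{\frac{3}{2}}$)
$\frac{16703 + c{\left(38 \right)}}{y{\left(78 \right)} - 32755} = \frac{16703 + 38^{\frac{3}{2}}}{- \frac{17}{2} - 32755} = \frac{16703 + 38 \sqrt{38}}{- \frac{65527}{2}} = \left(16703 + 38 \sqrt{38}\right) \left(- \frac{2}{65527}\right) = - \frac{33406}{65527} - \frac{76 \sqrt{38}}{65527}$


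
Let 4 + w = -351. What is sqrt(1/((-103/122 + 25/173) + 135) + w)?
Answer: I*sqrt(316914580646601)/944847 ≈ 18.841*I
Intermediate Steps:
w = -355 (w = -4 - 351 = -355)
sqrt(1/((-103/122 + 25/173) + 135) + w) = sqrt(1/((-103/122 + 25/173) + 135) - 355) = sqrt(1/(-14769/21106 + 135) - 355) = sqrt(1/(2834541/21106) - 355) = sqrt(21106/2834541 - 355) = sqrt(-1006240949/2834541) = I*sqrt(316914580646601)/944847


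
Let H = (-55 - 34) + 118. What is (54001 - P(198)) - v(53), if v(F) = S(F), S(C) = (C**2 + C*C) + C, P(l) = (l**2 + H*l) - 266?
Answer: 3650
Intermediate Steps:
H = 29 (H = -89 + 118 = 29)
P(l) = -266 + l**2 + 29*l (P(l) = (l**2 + 29*l) - 266 = -266 + l**2 + 29*l)
S(C) = C + 2*C**2 (S(C) = (C**2 + C**2) + C = 2*C**2 + C = C + 2*C**2)
v(F) = F*(1 + 2*F)
(54001 - P(198)) - v(53) = (54001 - (-266 + 198**2 + 29*198)) - 53*(1 + 2*53) = (54001 - (-266 + 39204 + 5742)) - 53*(1 + 106) = (54001 - 1*44680) - 53*107 = (54001 - 44680) - 1*5671 = 9321 - 5671 = 3650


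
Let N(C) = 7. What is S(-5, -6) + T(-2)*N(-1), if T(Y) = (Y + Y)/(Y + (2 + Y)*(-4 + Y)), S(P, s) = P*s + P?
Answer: 39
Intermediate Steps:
S(P, s) = P + P*s
T(Y) = 2*Y/(Y + (-4 + Y)*(2 + Y)) (T(Y) = (2*Y)/(Y + (-4 + Y)*(2 + Y)) = 2*Y/(Y + (-4 + Y)*(2 + Y)))
S(-5, -6) + T(-2)*N(-1) = -5*(1 - 6) + (2*(-2)/(-8 + (-2)² - 1*(-2)))*7 = -5*(-5) + (2*(-2)/(-8 + 4 + 2))*7 = 25 + (2*(-2)/(-2))*7 = 25 + (2*(-2)*(-½))*7 = 25 + 2*7 = 25 + 14 = 39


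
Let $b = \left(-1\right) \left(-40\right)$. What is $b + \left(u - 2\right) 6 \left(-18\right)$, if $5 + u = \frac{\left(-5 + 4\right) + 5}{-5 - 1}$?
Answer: $868$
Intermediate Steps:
$b = 40$
$u = - \frac{17}{3}$ ($u = -5 + \frac{\left(-5 + 4\right) + 5}{-5 - 1} = -5 + \frac{-1 + 5}{-6} = -5 + 4 \left(- \frac{1}{6}\right) = -5 - \frac{2}{3} = - \frac{17}{3} \approx -5.6667$)
$b + \left(u - 2\right) 6 \left(-18\right) = 40 + \left(- \frac{17}{3} - 2\right) 6 \left(-18\right) = 40 + \left(- \frac{23}{3}\right) 6 \left(-18\right) = 40 - -828 = 40 + 828 = 868$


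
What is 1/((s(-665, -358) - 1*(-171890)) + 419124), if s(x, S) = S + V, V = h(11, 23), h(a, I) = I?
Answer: 1/590679 ≈ 1.6930e-6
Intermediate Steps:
V = 23
s(x, S) = 23 + S (s(x, S) = S + 23 = 23 + S)
1/((s(-665, -358) - 1*(-171890)) + 419124) = 1/(((23 - 358) - 1*(-171890)) + 419124) = 1/((-335 + 171890) + 419124) = 1/(171555 + 419124) = 1/590679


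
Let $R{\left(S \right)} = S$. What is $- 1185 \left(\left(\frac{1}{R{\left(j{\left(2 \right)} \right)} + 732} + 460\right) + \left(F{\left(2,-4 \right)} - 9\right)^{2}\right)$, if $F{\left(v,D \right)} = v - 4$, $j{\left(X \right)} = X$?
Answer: $- \frac{505349175}{734} \approx -6.8849 \cdot 10^{5}$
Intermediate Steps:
$F{\left(v,D \right)} = -4 + v$ ($F{\left(v,D \right)} = v - 4 = -4 + v$)
$- 1185 \left(\left(\frac{1}{R{\left(j{\left(2 \right)} \right)} + 732} + 460\right) + \left(F{\left(2,-4 \right)} - 9\right)^{2}\right) = - 1185 \left(\left(\frac{1}{2 + 732} + 460\right) + \left(\left(-4 + 2\right) - 9\right)^{2}\right) = - 1185 \left(\left(\frac{1}{734} + 460\right) + \left(-2 - 9\right)^{2}\right) = - 1185 \left(\left(\frac{1}{734} + 460\right) + \left(-11\right)^{2}\right) = - 1185 \left(\frac{337641}{734} + 121\right) = \left(-1185\right) \frac{426455}{734} = - \frac{505349175}{734}$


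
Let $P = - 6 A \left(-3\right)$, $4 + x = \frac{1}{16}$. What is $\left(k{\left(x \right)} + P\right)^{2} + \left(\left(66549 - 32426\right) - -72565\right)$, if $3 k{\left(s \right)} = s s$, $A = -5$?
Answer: $\frac{7463532857}{65536} \approx 1.1388 \cdot 10^{5}$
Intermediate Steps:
$x = - \frac{63}{16}$ ($x = -4 + \frac{1}{16} = - \frac{63}{16} \approx -3.9375$)
$k{\left(s \right)} = \frac{s^{2}}{3}$ ($k{\left(s \right)} = \frac{s s}{3} = \frac{s^{2}}{3}$)
$P = -90$ ($P = \left(-6\right) \left(-5\right) \left(-3\right) = 30 \left(-3\right) = -90$)
$\left(k{\left(x \right)} + P\right)^{2} + \left(\left(66549 - 32426\right) - -72565\right) = \left(\frac{\left(- \frac{63}{16}\right)^{2}}{3} - 90\right)^{2} + \left(\left(66549 - 32426\right) - -72565\right) = \left(\frac{1}{3} \cdot \frac{3969}{256} - 90\right)^{2} + \left(\left(66549 - 32426\right) + 72565\right) = \left(\frac{1323}{256} - 90\right)^{2} + \left(34123 + 72565\right) = \left(- \frac{21717}{256}\right)^{2} + 106688 = \frac{471628089}{65536} + 106688 = \frac{7463532857}{65536}$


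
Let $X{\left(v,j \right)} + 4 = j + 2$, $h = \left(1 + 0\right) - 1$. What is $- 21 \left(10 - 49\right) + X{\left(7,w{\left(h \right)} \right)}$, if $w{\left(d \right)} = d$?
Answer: $817$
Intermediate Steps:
$h = 0$ ($h = 1 - 1 = 0$)
$X{\left(v,j \right)} = -2 + j$ ($X{\left(v,j \right)} = -4 + \left(j + 2\right) = -4 + \left(2 + j\right) = -2 + j$)
$- 21 \left(10 - 49\right) + X{\left(7,w{\left(h \right)} \right)} = - 21 \left(10 - 49\right) + \left(-2 + 0\right) = - 21 \left(10 - 49\right) - 2 = \left(-21\right) \left(-39\right) - 2 = 819 - 2 = 817$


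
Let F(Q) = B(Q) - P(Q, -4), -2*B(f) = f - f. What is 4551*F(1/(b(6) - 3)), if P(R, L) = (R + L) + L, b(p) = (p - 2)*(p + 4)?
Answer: 36285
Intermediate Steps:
B(f) = 0 (B(f) = -(f - f)/2 = -½*0 = 0)
b(p) = (-2 + p)*(4 + p)
P(R, L) = R + 2*L (P(R, L) = (L + R) + L = R + 2*L)
F(Q) = 8 - Q (F(Q) = 0 - (Q + 2*(-4)) = 0 - (Q - 8) = 0 - (-8 + Q) = 0 + (8 - Q) = 8 - Q)
4551*F(1/(b(6) - 3)) = 4551*(8 - 1/((-8 + 6² + 2*6) - 3)) = 4551*(8 - 1/((-8 + 36 + 12) - 3)) = 4551*(8 - 1/(40 - 3)) = 4551*(8 - 1/37) = 4551*(295/37) = 36285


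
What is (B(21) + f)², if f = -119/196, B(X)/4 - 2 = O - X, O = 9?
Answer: 1292769/784 ≈ 1648.9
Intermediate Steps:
B(X) = 44 - 4*X (B(X) = 8 + 4*(9 - X) = 8 + (36 - 4*X) = 44 - 4*X)
f = -17/28 (f = -119*1/196 = -17/28 ≈ -0.60714)
(B(21) + f)² = ((44 - 4*21) - 17/28)² = ((44 - 84) - 17/28)² = (-40 - 17/28)² = (-1137/28)² = 1292769/784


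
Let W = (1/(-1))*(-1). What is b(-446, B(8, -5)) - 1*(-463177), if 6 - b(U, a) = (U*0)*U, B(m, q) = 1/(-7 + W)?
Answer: 463183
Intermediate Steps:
W = 1 (W = (1*(-1))*(-1) = -1*(-1) = 1)
B(m, q) = -1/6 (B(m, q) = 1/(-7 + 1) = 1/(-6) = -1/6)
b(U, a) = 6 (b(U, a) = 6 - U*0*U = 6 - 0*U = 6 - 1*0 = 6 + 0 = 6)
b(-446, B(8, -5)) - 1*(-463177) = 6 - 1*(-463177) = 6 + 463177 = 463183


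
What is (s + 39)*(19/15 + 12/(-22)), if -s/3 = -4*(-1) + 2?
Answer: 833/55 ≈ 15.145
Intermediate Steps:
s = -18 (s = -3*(-4*(-1) + 2) = -3*(4 + 2) = -3*6 = -18)
(s + 39)*(19/15 + 12/(-22)) = (-18 + 39)*(19/15 + 12/(-22)) = 21*(19*(1/15) + 12*(-1/22)) = 21*(19/15 - 6/11) = 21*(119/165) = 833/55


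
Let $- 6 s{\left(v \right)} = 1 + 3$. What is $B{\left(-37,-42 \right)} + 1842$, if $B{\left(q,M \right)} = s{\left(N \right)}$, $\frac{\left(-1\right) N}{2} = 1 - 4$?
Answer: $\frac{5524}{3} \approx 1841.3$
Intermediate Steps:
$N = 6$ ($N = - 2 \left(1 - 4\right) = \left(-2\right) \left(-3\right) = 6$)
$s{\left(v \right)} = - \frac{2}{3}$ ($s{\left(v \right)} = - \frac{1 + 3}{6} = \left(- \frac{1}{6}\right) 4 = - \frac{2}{3}$)
$B{\left(q,M \right)} = - \frac{2}{3}$
$B{\left(-37,-42 \right)} + 1842 = - \frac{2}{3} + 1842 = \frac{5524}{3}$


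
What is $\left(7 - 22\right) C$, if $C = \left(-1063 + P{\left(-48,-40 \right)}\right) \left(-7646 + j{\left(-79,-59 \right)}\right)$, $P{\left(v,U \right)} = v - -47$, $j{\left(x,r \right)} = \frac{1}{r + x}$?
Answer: $- \frac{2806696340}{23} \approx -1.2203 \cdot 10^{8}$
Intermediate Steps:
$P{\left(v,U \right)} = 47 + v$ ($P{\left(v,U \right)} = v + 47 = 47 + v$)
$C = \frac{561339268}{69}$ ($C = \left(-1063 + \left(47 - 48\right)\right) \left(-7646 + \frac{1}{-59 - 79}\right) = \left(-1063 - 1\right) \left(-7646 + \frac{1}{-138}\right) = - 1064 \left(-7646 - \frac{1}{138}\right) = \left(-1064\right) \left(- \frac{1055149}{138}\right) = \frac{561339268}{69} \approx 8.1354 \cdot 10^{6}$)
$\left(7 - 22\right) C = \left(7 - 22\right) \frac{561339268}{69} = \left(-15\right) \frac{561339268}{69} = - \frac{2806696340}{23}$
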